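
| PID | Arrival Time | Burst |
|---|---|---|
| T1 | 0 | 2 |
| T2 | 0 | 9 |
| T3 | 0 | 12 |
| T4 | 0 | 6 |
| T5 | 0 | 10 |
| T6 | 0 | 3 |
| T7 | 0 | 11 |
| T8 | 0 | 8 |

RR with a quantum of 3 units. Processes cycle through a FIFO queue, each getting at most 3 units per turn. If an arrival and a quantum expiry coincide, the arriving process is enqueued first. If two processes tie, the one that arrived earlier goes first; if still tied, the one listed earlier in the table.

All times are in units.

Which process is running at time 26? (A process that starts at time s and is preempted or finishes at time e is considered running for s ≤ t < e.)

Gantt: | T1 0-2 | T2 2-5 | T3 5-8 | T4 8-11 | T5 11-14 | T6 14-17 | T7 17-20 | T8 20-23 | T2 23-26 | T3 26-29 | T4 29-32 | T5 32-35 | T7 35-38 | T8 38-41 | T2 41-44 | T3 44-47 | T5 47-50 | T7 50-53 | T8 53-55 | T3 55-58 | T5 58-59 | T7 59-61 |
Completion: T1=2  T2=44  T3=58  T4=32  T5=59  T6=17  T7=61  T8=55
Turnaround (C−A): T1=2  T2=44  T3=58  T4=32  T5=59  T6=17  T7=61  T8=55

T3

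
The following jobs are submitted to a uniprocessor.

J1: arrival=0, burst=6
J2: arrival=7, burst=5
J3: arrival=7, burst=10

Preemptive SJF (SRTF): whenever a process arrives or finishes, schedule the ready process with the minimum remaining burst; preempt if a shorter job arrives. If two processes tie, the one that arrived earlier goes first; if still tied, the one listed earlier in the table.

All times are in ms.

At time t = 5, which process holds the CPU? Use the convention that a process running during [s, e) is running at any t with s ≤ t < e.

J1

Timeline: | J1 0-6 | idle 6-7 | J2 7-12 | J3 12-22 |
Completion: J1=6  J2=12  J3=22
Turnaround (C−A): J1=6  J2=5  J3=15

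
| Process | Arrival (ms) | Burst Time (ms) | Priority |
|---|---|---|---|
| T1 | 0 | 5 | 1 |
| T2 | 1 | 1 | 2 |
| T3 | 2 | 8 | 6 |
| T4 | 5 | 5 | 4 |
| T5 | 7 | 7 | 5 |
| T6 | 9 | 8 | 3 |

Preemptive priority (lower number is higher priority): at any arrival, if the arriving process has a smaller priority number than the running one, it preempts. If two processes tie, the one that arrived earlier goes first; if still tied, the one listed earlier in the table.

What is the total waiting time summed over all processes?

49

Timeline: | T1 0-5 | T2 5-6 | T4 6-9 | T6 9-17 | T4 17-19 | T5 19-26 | T3 26-34 |
Completion: T1=5  T2=6  T3=34  T4=19  T5=26  T6=17
Turnaround (C−A): T1=5  T2=5  T3=32  T4=14  T5=19  T6=8
Waiting = turnaround − burst: T1=0, T2=4, T3=24, T4=9, T5=12, T6=0
Total waiting = 0 + 4 + 24 + 9 + 12 + 0 = 49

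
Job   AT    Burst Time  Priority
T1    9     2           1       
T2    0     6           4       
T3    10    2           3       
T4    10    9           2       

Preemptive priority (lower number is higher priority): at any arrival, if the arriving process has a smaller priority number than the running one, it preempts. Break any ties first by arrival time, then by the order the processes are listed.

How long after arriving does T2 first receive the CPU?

Timeline: | T2 0-6 | idle 6-9 | T1 9-11 | T4 11-20 | T3 20-22 |
Completion: T1=11  T2=6  T3=22  T4=20
Turnaround (C−A): T1=2  T2=6  T3=12  T4=10
Response(T2) = first start − arrival = 0 − 0 = 0

0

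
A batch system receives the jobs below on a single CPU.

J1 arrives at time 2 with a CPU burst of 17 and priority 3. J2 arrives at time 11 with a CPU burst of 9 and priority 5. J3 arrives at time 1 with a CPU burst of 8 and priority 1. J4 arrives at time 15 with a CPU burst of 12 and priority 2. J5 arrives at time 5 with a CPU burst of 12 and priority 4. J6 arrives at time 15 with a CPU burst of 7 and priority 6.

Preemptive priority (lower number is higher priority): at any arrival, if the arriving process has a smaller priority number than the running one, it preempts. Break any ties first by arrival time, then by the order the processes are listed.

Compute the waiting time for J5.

Timeline: | idle 0-1 | J3 1-9 | J1 9-15 | J4 15-27 | J1 27-38 | J5 38-50 | J2 50-59 | J6 59-66 |
Completion: J1=38  J2=59  J3=9  J4=27  J5=50  J6=66
Waiting(J5) = turnaround − burst = 45 − 12 = 33

33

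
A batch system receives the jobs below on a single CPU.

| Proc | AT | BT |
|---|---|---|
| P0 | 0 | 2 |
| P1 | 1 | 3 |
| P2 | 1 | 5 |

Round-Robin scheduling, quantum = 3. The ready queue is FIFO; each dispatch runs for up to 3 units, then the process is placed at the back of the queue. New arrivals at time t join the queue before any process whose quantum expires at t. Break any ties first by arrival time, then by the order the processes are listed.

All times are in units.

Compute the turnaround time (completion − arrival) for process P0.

Timeline: | P0 0-2 | P1 2-5 | P2 5-10 |
Completion: P0=2  P1=5  P2=10
Turnaround (C−A): P0=2  P1=4  P2=9
Turnaround(P0) = completion − arrival = 2 − 0 = 2

2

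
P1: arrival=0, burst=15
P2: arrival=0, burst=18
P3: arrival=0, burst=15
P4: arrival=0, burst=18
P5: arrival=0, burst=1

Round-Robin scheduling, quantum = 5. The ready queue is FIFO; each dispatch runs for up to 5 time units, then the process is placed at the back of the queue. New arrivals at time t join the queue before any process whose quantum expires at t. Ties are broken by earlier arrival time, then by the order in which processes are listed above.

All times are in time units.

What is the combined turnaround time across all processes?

Gantt: | P1 0-5 | P2 5-10 | P3 10-15 | P4 15-20 | P5 20-21 | P1 21-26 | P2 26-31 | P3 31-36 | P4 36-41 | P1 41-46 | P2 46-51 | P3 51-56 | P4 56-61 | P2 61-64 | P4 64-67 |
Completion: P1=46  P2=64  P3=56  P4=67  P5=21
Turnaround = completion − arrival: P1=46, P2=64, P3=56, P4=67, P5=21
Total turnaround = 46 + 64 + 56 + 67 + 21 = 254

254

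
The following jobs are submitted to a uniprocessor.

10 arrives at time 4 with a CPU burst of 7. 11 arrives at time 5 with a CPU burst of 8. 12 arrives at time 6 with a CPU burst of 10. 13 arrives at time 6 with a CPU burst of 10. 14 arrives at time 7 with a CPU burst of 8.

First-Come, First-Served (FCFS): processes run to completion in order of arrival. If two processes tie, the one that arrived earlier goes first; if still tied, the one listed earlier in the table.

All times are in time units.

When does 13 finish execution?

Timeline: | idle 0-4 | 10 4-11 | 11 11-19 | 12 19-29 | 13 29-39 | 14 39-47 |
Completion: 10=11  11=19  12=29  13=39  14=47
Turnaround (C−A): 10=7  11=14  12=23  13=33  14=40

39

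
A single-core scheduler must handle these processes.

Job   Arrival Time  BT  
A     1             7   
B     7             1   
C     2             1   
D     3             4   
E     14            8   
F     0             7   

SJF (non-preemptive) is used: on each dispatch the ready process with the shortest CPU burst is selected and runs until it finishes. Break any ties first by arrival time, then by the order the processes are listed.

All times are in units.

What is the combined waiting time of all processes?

Gantt: | F 0-7 | C 7-8 | B 8-9 | D 9-13 | A 13-20 | E 20-28 |
Completion: A=20  B=9  C=8  D=13  E=28  F=7
Turnaround (C−A): A=19  B=2  C=6  D=10  E=14  F=7
Waiting = turnaround − burst: A=12, B=1, C=5, D=6, E=6, F=0
Total waiting = 12 + 1 + 5 + 6 + 6 + 0 = 30

30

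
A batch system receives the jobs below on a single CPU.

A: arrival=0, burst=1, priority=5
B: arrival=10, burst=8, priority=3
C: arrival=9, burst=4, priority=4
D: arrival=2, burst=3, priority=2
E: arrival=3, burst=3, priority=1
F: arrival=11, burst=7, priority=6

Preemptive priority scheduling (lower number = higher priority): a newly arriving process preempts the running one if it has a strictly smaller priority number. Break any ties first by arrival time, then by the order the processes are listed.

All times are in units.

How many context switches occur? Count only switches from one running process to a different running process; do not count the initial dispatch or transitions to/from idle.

5

Gantt: | A 0-1 | idle 1-2 | D 2-3 | E 3-6 | D 6-8 | idle 8-9 | C 9-10 | B 10-18 | C 18-21 | F 21-28 |
Completion: A=1  B=18  C=21  D=8  E=6  F=28
Turnaround (C−A): A=1  B=8  C=12  D=6  E=3  F=17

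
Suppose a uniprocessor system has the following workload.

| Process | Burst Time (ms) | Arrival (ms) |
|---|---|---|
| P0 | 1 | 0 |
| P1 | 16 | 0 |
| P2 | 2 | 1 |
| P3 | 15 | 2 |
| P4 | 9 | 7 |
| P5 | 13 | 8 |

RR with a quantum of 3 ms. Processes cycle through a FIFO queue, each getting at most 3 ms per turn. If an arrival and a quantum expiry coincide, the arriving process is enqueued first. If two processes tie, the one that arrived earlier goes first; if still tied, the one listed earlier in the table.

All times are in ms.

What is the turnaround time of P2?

5

Schedule: | P0 0-1 | P1 1-4 | P2 4-6 | P3 6-9 | P1 9-12 | P4 12-15 | P5 15-18 | P3 18-21 | P1 21-24 | P4 24-27 | P5 27-30 | P3 30-33 | P1 33-36 | P4 36-39 | P5 39-42 | P3 42-45 | P1 45-48 | P5 48-51 | P3 51-54 | P1 54-55 | P5 55-56 |
Completion: P0=1  P1=55  P2=6  P3=54  P4=39  P5=56
Turnaround (C−A): P0=1  P1=55  P2=5  P3=52  P4=32  P5=48
Turnaround(P2) = completion − arrival = 6 − 1 = 5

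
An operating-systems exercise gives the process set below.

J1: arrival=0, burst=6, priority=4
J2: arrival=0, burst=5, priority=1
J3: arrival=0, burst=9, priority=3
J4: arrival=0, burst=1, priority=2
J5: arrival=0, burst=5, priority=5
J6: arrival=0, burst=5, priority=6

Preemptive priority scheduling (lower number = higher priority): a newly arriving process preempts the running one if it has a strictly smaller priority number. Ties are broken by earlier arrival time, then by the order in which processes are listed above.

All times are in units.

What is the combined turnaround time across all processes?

Gantt: | J2 0-5 | J4 5-6 | J3 6-15 | J1 15-21 | J5 21-26 | J6 26-31 |
Completion: J1=21  J2=5  J3=15  J4=6  J5=26  J6=31
Turnaround (C−A): J1=21  J2=5  J3=15  J4=6  J5=26  J6=31
Turnaround = completion − arrival: J1=21, J2=5, J3=15, J4=6, J5=26, J6=31
Total turnaround = 21 + 5 + 15 + 6 + 26 + 31 = 104

104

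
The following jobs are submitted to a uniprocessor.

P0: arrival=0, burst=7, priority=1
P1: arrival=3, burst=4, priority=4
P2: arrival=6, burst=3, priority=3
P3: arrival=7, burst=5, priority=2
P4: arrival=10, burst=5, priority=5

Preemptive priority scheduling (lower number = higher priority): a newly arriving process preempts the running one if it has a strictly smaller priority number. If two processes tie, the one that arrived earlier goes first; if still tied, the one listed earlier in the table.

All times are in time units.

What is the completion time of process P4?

24

Schedule: | P0 0-7 | P3 7-12 | P2 12-15 | P1 15-19 | P4 19-24 |
Completion: P0=7  P1=19  P2=15  P3=12  P4=24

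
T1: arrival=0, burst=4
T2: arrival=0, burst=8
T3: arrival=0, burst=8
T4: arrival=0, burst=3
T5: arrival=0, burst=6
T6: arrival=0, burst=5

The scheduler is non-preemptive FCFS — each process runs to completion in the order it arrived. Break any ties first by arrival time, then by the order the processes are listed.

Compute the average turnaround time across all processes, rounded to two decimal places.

20.33

Gantt: | T1 0-4 | T2 4-12 | T3 12-20 | T4 20-23 | T5 23-29 | T6 29-34 |
Completion: T1=4  T2=12  T3=20  T4=23  T5=29  T6=34
Turnaround (C−A): T1=4  T2=12  T3=20  T4=23  T5=29  T6=34
Turnaround times: T1=4, T2=12, T3=20, T4=23, T5=29, T6=34
Average turnaround = (4+12+20+23+29+34) / 6 = 122/6 = 20.33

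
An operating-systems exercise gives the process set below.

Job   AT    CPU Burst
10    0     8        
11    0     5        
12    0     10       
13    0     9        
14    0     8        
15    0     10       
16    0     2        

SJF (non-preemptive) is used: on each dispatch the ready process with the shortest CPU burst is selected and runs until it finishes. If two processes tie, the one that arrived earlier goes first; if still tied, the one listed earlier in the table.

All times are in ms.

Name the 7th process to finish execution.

Schedule: | 16 0-2 | 11 2-7 | 10 7-15 | 14 15-23 | 13 23-32 | 12 32-42 | 15 42-52 |
Completion: 10=15  11=7  12=42  13=32  14=23  15=52  16=2
Turnaround (C−A): 10=15  11=7  12=42  13=32  14=23  15=52  16=2
Finish order: 16 → 11 → 10 → 14 → 13 → 12 → 15

15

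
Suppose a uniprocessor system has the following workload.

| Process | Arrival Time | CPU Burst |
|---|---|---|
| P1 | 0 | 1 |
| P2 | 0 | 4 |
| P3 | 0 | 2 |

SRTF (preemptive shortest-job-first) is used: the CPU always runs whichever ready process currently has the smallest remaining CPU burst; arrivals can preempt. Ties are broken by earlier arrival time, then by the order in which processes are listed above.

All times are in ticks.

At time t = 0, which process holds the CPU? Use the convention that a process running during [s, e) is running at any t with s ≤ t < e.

P1

Gantt: | P1 0-1 | P3 1-3 | P2 3-7 |
Completion: P1=1  P2=7  P3=3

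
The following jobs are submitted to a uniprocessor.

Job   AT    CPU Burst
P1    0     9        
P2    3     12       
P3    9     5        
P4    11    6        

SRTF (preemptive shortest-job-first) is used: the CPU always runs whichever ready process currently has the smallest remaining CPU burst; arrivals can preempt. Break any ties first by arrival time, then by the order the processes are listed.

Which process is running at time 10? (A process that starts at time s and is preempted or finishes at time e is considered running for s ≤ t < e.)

Timeline: | P1 0-9 | P3 9-14 | P4 14-20 | P2 20-32 |
Completion: P1=9  P2=32  P3=14  P4=20

P3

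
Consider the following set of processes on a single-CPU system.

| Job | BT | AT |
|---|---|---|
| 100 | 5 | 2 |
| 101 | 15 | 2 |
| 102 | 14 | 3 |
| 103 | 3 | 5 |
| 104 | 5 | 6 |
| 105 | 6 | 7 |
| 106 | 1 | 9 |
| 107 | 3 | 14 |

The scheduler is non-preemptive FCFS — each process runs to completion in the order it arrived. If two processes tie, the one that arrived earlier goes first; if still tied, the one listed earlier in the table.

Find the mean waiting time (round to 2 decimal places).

25.38

Gantt: | idle 0-2 | 100 2-7 | 101 7-22 | 102 22-36 | 103 36-39 | 104 39-44 | 105 44-50 | 106 50-51 | 107 51-54 |
Completion: 100=7  101=22  102=36  103=39  104=44  105=50  106=51  107=54
Turnaround (C−A): 100=5  101=20  102=33  103=34  104=38  105=43  106=42  107=40
Waiting times: 100=0, 101=5, 102=19, 103=31, 104=33, 105=37, 106=41, 107=37
Average waiting = (0+5+19+31+33+37+41+37) / 8 = 203/8 = 25.38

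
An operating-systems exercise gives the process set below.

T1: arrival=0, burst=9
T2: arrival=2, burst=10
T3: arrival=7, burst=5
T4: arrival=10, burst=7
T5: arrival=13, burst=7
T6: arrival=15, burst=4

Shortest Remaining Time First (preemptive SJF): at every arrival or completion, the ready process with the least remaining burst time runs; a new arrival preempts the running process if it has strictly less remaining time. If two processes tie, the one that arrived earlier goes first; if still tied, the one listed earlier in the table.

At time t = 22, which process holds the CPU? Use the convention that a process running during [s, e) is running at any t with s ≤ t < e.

T4

Gantt: | T1 0-9 | T3 9-14 | T4 14-15 | T6 15-19 | T4 19-25 | T5 25-32 | T2 32-42 |
Completion: T1=9  T2=42  T3=14  T4=25  T5=32  T6=19
Turnaround (C−A): T1=9  T2=40  T3=7  T4=15  T5=19  T6=4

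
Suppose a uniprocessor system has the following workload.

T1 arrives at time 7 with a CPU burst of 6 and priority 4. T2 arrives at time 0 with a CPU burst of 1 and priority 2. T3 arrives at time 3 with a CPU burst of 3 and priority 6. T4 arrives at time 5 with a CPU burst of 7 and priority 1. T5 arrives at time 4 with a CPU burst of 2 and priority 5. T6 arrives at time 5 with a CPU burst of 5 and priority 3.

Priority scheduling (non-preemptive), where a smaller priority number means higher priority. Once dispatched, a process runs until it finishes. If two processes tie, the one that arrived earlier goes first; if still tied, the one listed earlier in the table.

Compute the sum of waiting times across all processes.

40

Gantt: | T2 0-1 | idle 1-3 | T3 3-6 | T4 6-13 | T6 13-18 | T1 18-24 | T5 24-26 |
Completion: T1=24  T2=1  T3=6  T4=13  T5=26  T6=18
Turnaround (C−A): T1=17  T2=1  T3=3  T4=8  T5=22  T6=13
Waiting = turnaround − burst: T1=11, T2=0, T3=0, T4=1, T5=20, T6=8
Total waiting = 11 + 0 + 0 + 1 + 20 + 8 = 40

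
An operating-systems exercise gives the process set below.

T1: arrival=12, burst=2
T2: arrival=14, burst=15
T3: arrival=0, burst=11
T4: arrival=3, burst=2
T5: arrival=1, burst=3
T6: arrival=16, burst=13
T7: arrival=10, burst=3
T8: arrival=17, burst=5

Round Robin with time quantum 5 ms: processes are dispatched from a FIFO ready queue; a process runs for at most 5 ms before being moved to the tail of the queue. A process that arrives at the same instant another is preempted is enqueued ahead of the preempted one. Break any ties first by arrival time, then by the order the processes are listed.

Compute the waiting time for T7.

5

Schedule: | T3 0-5 | T5 5-8 | T4 8-10 | T3 10-15 | T7 15-18 | T1 18-20 | T2 20-25 | T3 25-26 | T6 26-31 | T8 31-36 | T2 36-41 | T6 41-46 | T2 46-51 | T6 51-54 |
Completion: T1=20  T2=51  T3=26  T4=10  T5=8  T6=54  T7=18  T8=36
Turnaround (C−A): T1=8  T2=37  T3=26  T4=7  T5=7  T6=38  T7=8  T8=19
Waiting(T7) = turnaround − burst = 8 − 3 = 5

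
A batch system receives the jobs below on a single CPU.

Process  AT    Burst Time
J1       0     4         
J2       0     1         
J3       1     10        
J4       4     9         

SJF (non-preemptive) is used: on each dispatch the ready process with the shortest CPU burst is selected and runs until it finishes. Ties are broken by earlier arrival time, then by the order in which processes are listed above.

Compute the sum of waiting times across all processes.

Schedule: | J2 0-1 | J1 1-5 | J4 5-14 | J3 14-24 |
Completion: J1=5  J2=1  J3=24  J4=14
Waiting = turnaround − burst: J1=1, J2=0, J3=13, J4=1
Total waiting = 1 + 0 + 13 + 1 = 15

15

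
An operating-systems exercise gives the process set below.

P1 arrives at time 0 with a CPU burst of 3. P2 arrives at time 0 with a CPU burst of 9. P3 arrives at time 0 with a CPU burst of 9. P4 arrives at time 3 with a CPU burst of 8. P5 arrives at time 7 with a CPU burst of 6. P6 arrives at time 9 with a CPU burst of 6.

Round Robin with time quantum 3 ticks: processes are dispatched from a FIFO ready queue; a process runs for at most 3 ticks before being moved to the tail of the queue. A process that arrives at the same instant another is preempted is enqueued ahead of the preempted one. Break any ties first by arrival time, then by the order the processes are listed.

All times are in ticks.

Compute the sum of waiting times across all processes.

Gantt: | P1 0-3 | P2 3-6 | P3 6-9 | P4 9-12 | P2 12-15 | P5 15-18 | P6 18-21 | P3 21-24 | P4 24-27 | P2 27-30 | P5 30-33 | P6 33-36 | P3 36-39 | P4 39-41 |
Completion: P1=3  P2=30  P3=39  P4=41  P5=33  P6=36
Waiting = turnaround − burst: P1=0, P2=21, P3=30, P4=30, P5=20, P6=21
Total waiting = 0 + 21 + 30 + 30 + 20 + 21 = 122

122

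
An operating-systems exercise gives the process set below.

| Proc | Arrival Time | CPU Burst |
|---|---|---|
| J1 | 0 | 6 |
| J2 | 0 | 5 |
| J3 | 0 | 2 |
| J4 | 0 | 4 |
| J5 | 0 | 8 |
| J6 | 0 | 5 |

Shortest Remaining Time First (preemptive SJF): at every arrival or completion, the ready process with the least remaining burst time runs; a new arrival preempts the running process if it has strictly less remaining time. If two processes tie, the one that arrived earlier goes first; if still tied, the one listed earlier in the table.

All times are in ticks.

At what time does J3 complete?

Schedule: | J3 0-2 | J4 2-6 | J2 6-11 | J6 11-16 | J1 16-22 | J5 22-30 |
Completion: J1=22  J2=11  J3=2  J4=6  J5=30  J6=16
Turnaround (C−A): J1=22  J2=11  J3=2  J4=6  J5=30  J6=16

2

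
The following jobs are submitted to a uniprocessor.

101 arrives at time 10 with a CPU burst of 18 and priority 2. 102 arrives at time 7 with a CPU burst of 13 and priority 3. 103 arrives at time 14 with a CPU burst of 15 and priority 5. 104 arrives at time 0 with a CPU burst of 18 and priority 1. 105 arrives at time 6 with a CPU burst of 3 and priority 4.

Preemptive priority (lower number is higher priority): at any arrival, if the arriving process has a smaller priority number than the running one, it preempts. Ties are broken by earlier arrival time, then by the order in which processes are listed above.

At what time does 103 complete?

Schedule: | 104 0-18 | 101 18-36 | 102 36-49 | 105 49-52 | 103 52-67 |
Completion: 101=36  102=49  103=67  104=18  105=52
Turnaround (C−A): 101=26  102=42  103=53  104=18  105=46

67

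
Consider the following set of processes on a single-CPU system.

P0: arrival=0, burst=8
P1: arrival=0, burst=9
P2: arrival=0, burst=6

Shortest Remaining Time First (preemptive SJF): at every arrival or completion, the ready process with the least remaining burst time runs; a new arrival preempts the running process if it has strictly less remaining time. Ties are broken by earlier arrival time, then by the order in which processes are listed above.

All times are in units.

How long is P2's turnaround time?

Schedule: | P2 0-6 | P0 6-14 | P1 14-23 |
Completion: P0=14  P1=23  P2=6
Turnaround (C−A): P0=14  P1=23  P2=6
Turnaround(P2) = completion − arrival = 6 − 0 = 6

6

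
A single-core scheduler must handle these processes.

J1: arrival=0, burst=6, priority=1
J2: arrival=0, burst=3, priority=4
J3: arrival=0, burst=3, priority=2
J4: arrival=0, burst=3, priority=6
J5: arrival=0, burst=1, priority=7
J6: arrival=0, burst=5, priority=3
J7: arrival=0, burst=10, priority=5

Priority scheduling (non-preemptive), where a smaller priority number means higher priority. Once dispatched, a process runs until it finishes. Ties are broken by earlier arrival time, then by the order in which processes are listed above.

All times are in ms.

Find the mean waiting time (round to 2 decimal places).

14.71

Gantt: | J1 0-6 | J3 6-9 | J6 9-14 | J2 14-17 | J7 17-27 | J4 27-30 | J5 30-31 |
Completion: J1=6  J2=17  J3=9  J4=30  J5=31  J6=14  J7=27
Waiting times: J1=0, J2=14, J3=6, J4=27, J5=30, J6=9, J7=17
Average waiting = (0+14+6+27+30+9+17) / 7 = 103/7 = 14.71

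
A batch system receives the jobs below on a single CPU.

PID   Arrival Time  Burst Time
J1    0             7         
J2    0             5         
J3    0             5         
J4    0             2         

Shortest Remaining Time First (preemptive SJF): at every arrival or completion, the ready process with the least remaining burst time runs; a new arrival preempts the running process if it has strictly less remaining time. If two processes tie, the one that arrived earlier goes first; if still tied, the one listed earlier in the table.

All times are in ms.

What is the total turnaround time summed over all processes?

Gantt: | J4 0-2 | J2 2-7 | J3 7-12 | J1 12-19 |
Completion: J1=19  J2=7  J3=12  J4=2
Turnaround (C−A): J1=19  J2=7  J3=12  J4=2
Turnaround = completion − arrival: J1=19, J2=7, J3=12, J4=2
Total turnaround = 19 + 7 + 12 + 2 = 40

40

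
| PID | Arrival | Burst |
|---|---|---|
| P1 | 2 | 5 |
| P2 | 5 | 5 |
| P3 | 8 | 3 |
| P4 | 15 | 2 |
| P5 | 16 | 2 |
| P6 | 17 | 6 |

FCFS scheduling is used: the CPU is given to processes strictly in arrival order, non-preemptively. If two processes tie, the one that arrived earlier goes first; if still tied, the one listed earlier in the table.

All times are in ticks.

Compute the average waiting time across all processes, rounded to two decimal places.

1.50

Schedule: | idle 0-2 | P1 2-7 | P2 7-12 | P3 12-15 | P4 15-17 | P5 17-19 | P6 19-25 |
Completion: P1=7  P2=12  P3=15  P4=17  P5=19  P6=25
Waiting times: P1=0, P2=2, P3=4, P4=0, P5=1, P6=2
Average waiting = (0+2+4+0+1+2) / 6 = 9/6 = 1.50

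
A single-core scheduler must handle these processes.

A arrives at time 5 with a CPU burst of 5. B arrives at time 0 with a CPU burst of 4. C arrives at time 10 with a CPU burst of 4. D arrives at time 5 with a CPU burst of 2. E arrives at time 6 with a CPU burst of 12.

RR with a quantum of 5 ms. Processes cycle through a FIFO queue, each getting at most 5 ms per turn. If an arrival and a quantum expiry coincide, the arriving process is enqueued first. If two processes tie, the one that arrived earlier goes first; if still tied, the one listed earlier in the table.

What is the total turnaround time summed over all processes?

Gantt: | B 0-4 | idle 4-5 | A 5-10 | D 10-12 | E 12-17 | C 17-21 | E 21-28 |
Completion: A=10  B=4  C=21  D=12  E=28
Turnaround = completion − arrival: A=5, B=4, C=11, D=7, E=22
Total turnaround = 5 + 4 + 11 + 7 + 22 = 49

49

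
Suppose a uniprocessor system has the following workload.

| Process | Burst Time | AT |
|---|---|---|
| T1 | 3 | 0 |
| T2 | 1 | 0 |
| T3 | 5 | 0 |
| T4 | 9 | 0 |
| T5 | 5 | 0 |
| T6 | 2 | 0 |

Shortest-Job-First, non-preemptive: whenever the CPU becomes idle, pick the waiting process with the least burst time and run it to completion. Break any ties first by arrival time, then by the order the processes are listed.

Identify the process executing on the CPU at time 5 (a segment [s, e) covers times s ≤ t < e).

T1

Schedule: | T2 0-1 | T6 1-3 | T1 3-6 | T3 6-11 | T5 11-16 | T4 16-25 |
Completion: T1=6  T2=1  T3=11  T4=25  T5=16  T6=3
Turnaround (C−A): T1=6  T2=1  T3=11  T4=25  T5=16  T6=3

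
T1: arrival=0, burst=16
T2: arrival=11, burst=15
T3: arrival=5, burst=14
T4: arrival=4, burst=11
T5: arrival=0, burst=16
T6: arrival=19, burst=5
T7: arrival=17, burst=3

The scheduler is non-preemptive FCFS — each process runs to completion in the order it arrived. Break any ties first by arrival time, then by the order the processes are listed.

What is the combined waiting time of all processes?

239

Timeline: | T1 0-16 | T5 16-32 | T4 32-43 | T3 43-57 | T2 57-72 | T7 72-75 | T6 75-80 |
Completion: T1=16  T2=72  T3=57  T4=43  T5=32  T6=80  T7=75
Waiting = turnaround − burst: T1=0, T2=46, T3=38, T4=28, T5=16, T6=56, T7=55
Total waiting = 0 + 46 + 38 + 28 + 16 + 56 + 55 = 239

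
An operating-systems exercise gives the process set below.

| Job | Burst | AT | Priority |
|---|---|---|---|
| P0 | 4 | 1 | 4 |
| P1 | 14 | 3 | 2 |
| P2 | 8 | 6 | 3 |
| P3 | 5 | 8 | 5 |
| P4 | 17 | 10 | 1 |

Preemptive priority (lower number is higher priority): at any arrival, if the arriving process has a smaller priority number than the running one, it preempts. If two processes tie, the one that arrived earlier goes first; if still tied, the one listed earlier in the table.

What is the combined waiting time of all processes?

Timeline: | idle 0-1 | P0 1-3 | P1 3-10 | P4 10-27 | P1 27-34 | P2 34-42 | P0 42-44 | P3 44-49 |
Completion: P0=44  P1=34  P2=42  P3=49  P4=27
Waiting = turnaround − burst: P0=39, P1=17, P2=28, P3=36, P4=0
Total waiting = 39 + 17 + 28 + 36 + 0 = 120

120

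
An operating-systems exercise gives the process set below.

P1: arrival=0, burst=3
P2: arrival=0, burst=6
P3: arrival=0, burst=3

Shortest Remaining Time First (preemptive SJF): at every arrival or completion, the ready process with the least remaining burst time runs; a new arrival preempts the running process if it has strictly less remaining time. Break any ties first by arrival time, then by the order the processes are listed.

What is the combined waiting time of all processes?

9

Timeline: | P1 0-3 | P3 3-6 | P2 6-12 |
Completion: P1=3  P2=12  P3=6
Turnaround (C−A): P1=3  P2=12  P3=6
Waiting = turnaround − burst: P1=0, P2=6, P3=3
Total waiting = 0 + 6 + 3 = 9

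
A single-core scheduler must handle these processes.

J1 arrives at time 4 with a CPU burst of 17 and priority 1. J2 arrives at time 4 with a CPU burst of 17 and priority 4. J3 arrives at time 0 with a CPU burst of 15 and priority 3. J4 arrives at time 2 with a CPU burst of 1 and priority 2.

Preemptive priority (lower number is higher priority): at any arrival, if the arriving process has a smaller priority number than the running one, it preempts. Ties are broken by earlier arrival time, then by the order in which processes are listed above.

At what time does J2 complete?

Timeline: | J3 0-2 | J4 2-3 | J3 3-4 | J1 4-21 | J3 21-33 | J2 33-50 |
Completion: J1=21  J2=50  J3=33  J4=3
Turnaround (C−A): J1=17  J2=46  J3=33  J4=1

50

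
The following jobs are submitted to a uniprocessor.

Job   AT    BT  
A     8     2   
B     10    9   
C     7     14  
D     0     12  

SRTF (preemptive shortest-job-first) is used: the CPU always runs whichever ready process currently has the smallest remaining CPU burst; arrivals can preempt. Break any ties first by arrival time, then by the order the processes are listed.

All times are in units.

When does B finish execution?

Timeline: | D 0-8 | A 8-10 | D 10-14 | B 14-23 | C 23-37 |
Completion: A=10  B=23  C=37  D=14
Turnaround (C−A): A=2  B=13  C=30  D=14

23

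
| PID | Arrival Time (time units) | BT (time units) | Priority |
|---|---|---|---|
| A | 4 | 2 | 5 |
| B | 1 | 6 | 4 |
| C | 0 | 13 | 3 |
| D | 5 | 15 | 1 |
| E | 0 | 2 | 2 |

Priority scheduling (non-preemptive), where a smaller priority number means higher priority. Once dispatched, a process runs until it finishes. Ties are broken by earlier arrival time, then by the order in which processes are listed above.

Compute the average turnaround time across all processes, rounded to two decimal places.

Schedule: | E 0-2 | C 2-15 | D 15-30 | B 30-36 | A 36-38 |
Completion: A=38  B=36  C=15  D=30  E=2
Turnaround (C−A): A=34  B=35  C=15  D=25  E=2
Turnaround times: A=34, B=35, C=15, D=25, E=2
Average turnaround = (34+35+15+25+2) / 5 = 111/5 = 22.20

22.20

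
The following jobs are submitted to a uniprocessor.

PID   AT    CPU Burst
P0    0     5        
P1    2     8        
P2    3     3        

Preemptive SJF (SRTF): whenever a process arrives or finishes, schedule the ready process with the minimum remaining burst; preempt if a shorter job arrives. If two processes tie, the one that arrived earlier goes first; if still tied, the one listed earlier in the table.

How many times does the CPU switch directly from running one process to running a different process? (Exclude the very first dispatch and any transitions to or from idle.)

Timeline: | P0 0-5 | P2 5-8 | P1 8-16 |
Completion: P0=5  P1=16  P2=8

2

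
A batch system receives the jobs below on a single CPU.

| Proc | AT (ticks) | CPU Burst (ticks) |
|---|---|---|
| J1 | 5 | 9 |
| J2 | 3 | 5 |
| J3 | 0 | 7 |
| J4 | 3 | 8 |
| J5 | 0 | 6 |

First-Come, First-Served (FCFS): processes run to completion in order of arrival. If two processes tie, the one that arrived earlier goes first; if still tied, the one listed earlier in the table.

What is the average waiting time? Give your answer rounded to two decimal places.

Schedule: | J3 0-7 | J5 7-13 | J2 13-18 | J4 18-26 | J1 26-35 |
Completion: J1=35  J2=18  J3=7  J4=26  J5=13
Turnaround (C−A): J1=30  J2=15  J3=7  J4=23  J5=13
Waiting times: J1=21, J2=10, J3=0, J4=15, J5=7
Average waiting = (21+10+0+15+7) / 5 = 53/5 = 10.60

10.60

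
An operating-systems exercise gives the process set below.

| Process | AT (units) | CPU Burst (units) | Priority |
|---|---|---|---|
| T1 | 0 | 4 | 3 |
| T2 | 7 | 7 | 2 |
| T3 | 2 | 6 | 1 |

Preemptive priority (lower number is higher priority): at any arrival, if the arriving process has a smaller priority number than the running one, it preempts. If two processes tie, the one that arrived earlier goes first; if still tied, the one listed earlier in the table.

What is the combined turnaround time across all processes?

Timeline: | T1 0-2 | T3 2-8 | T2 8-15 | T1 15-17 |
Completion: T1=17  T2=15  T3=8
Turnaround = completion − arrival: T1=17, T2=8, T3=6
Total turnaround = 17 + 8 + 6 = 31

31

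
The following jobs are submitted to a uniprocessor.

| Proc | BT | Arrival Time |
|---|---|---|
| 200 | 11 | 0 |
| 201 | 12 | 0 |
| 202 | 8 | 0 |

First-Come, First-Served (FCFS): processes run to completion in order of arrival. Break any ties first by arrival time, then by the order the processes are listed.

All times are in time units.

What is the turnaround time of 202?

31

Schedule: | 200 0-11 | 201 11-23 | 202 23-31 |
Completion: 200=11  201=23  202=31
Turnaround (C−A): 200=11  201=23  202=31
Turnaround(202) = completion − arrival = 31 − 0 = 31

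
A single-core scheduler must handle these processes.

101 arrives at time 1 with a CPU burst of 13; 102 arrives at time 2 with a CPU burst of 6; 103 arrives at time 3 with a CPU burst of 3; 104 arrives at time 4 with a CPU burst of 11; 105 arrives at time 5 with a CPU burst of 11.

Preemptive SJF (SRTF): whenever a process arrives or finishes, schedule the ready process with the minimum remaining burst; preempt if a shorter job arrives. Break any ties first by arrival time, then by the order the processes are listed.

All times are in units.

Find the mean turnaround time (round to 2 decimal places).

Gantt: | idle 0-1 | 101 1-2 | 102 2-3 | 103 3-6 | 102 6-11 | 104 11-22 | 105 22-33 | 101 33-45 |
Completion: 101=45  102=11  103=6  104=22  105=33
Turnaround (C−A): 101=44  102=9  103=3  104=18  105=28
Turnaround times: 101=44, 102=9, 103=3, 104=18, 105=28
Average turnaround = (44+9+3+18+28) / 5 = 102/5 = 20.40

20.40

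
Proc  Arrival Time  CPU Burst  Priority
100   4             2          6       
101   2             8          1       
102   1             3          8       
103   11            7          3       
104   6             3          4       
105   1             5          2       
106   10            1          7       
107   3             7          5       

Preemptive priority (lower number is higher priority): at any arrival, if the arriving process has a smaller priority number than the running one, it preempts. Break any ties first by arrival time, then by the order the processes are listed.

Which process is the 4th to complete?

Schedule: | idle 0-1 | 105 1-2 | 101 2-10 | 105 10-14 | 103 14-21 | 104 21-24 | 107 24-31 | 100 31-33 | 106 33-34 | 102 34-37 |
Completion: 100=33  101=10  102=37  103=21  104=24  105=14  106=34  107=31
Finish order: 101 → 105 → 103 → 104 → 107 → 100 → 106 → 102

104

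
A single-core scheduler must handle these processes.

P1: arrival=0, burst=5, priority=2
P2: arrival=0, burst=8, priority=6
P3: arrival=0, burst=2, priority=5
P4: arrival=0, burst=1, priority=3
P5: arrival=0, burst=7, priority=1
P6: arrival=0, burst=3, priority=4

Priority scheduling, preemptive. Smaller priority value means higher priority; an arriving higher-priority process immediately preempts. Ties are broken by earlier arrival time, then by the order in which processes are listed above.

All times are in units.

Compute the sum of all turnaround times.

92

Gantt: | P5 0-7 | P1 7-12 | P4 12-13 | P6 13-16 | P3 16-18 | P2 18-26 |
Completion: P1=12  P2=26  P3=18  P4=13  P5=7  P6=16
Turnaround (C−A): P1=12  P2=26  P3=18  P4=13  P5=7  P6=16
Turnaround = completion − arrival: P1=12, P2=26, P3=18, P4=13, P5=7, P6=16
Total turnaround = 12 + 26 + 18 + 13 + 7 + 16 = 92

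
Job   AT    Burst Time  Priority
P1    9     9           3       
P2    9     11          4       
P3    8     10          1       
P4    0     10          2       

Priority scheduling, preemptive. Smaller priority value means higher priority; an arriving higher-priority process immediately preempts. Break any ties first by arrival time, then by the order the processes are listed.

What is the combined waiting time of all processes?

Timeline: | P4 0-8 | P3 8-18 | P4 18-20 | P1 20-29 | P2 29-40 |
Completion: P1=29  P2=40  P3=18  P4=20
Waiting = turnaround − burst: P1=11, P2=20, P3=0, P4=10
Total waiting = 11 + 20 + 0 + 10 = 41

41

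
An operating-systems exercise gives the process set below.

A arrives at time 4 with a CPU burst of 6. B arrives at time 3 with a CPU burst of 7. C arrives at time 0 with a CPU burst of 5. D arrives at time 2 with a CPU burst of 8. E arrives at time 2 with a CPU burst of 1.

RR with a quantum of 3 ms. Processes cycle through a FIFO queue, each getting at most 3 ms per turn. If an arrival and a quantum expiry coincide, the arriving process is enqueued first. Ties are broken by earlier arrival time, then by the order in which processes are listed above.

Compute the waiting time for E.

4

Gantt: | C 0-3 | D 3-6 | E 6-7 | B 7-10 | C 10-12 | A 12-15 | D 15-18 | B 18-21 | A 21-24 | D 24-26 | B 26-27 |
Completion: A=24  B=27  C=12  D=26  E=7
Turnaround (C−A): A=20  B=24  C=12  D=24  E=5
Waiting(E) = turnaround − burst = 5 − 1 = 4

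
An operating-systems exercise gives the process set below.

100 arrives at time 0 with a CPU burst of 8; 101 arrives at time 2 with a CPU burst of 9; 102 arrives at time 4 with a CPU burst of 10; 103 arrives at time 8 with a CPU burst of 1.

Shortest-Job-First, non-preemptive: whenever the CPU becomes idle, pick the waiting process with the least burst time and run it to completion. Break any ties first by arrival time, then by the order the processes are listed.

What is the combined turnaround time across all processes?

49

Gantt: | 100 0-8 | 103 8-9 | 101 9-18 | 102 18-28 |
Completion: 100=8  101=18  102=28  103=9
Turnaround (C−A): 100=8  101=16  102=24  103=1
Turnaround = completion − arrival: 100=8, 101=16, 102=24, 103=1
Total turnaround = 8 + 16 + 24 + 1 = 49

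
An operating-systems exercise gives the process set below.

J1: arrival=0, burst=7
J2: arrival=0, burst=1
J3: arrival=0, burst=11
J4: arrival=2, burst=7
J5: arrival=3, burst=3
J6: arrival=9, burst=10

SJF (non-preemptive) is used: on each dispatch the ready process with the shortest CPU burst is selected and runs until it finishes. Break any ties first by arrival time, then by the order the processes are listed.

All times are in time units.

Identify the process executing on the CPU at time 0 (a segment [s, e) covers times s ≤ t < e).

Schedule: | J2 0-1 | J1 1-8 | J5 8-11 | J4 11-18 | J6 18-28 | J3 28-39 |
Completion: J1=8  J2=1  J3=39  J4=18  J5=11  J6=28

J2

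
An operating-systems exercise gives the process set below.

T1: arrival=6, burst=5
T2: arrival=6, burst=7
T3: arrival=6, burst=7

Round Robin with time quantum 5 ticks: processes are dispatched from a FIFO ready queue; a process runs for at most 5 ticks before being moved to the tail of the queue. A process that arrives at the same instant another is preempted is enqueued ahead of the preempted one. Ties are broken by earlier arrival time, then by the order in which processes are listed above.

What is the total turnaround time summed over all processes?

41

Gantt: | idle 0-6 | T1 6-11 | T2 11-16 | T3 16-21 | T2 21-23 | T3 23-25 |
Completion: T1=11  T2=23  T3=25
Turnaround (C−A): T1=5  T2=17  T3=19
Turnaround = completion − arrival: T1=5, T2=17, T3=19
Total turnaround = 5 + 17 + 19 = 41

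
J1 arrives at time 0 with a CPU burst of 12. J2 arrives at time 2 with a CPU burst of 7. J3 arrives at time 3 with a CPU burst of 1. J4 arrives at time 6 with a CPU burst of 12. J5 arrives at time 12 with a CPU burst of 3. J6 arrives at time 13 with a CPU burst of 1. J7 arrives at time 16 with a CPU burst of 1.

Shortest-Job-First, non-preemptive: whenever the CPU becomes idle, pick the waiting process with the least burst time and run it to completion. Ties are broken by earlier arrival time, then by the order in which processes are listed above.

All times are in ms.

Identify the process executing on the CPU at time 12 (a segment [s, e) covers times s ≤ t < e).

J3

Timeline: | J1 0-12 | J3 12-13 | J6 13-14 | J5 14-17 | J7 17-18 | J2 18-25 | J4 25-37 |
Completion: J1=12  J2=25  J3=13  J4=37  J5=17  J6=14  J7=18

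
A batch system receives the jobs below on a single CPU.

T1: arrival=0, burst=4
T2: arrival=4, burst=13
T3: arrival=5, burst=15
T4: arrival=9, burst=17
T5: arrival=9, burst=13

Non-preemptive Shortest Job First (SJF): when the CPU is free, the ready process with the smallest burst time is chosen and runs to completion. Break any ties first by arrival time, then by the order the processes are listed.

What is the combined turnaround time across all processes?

Schedule: | T1 0-4 | T2 4-17 | T5 17-30 | T3 30-45 | T4 45-62 |
Completion: T1=4  T2=17  T3=45  T4=62  T5=30
Turnaround (C−A): T1=4  T2=13  T3=40  T4=53  T5=21
Turnaround = completion − arrival: T1=4, T2=13, T3=40, T4=53, T5=21
Total turnaround = 4 + 13 + 40 + 53 + 21 = 131

131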